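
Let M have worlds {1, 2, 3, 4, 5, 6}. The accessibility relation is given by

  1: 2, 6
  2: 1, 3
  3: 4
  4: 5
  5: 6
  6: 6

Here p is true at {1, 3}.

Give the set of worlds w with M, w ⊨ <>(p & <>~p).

1: successors {2, 6}; p & <>~p there: 2:F, 6:F. ✗
2: successors {1, 3}; p & <>~p there: 1:T, 3:T. ✓
3: successors {4}; p & <>~p there: 4:F. ✗
4: successors {5}; p & <>~p there: 5:F. ✗
5: successors {6}; p & <>~p there: 6:F. ✗
6: successors {6}; p & <>~p there: 6:F. ✗

{2}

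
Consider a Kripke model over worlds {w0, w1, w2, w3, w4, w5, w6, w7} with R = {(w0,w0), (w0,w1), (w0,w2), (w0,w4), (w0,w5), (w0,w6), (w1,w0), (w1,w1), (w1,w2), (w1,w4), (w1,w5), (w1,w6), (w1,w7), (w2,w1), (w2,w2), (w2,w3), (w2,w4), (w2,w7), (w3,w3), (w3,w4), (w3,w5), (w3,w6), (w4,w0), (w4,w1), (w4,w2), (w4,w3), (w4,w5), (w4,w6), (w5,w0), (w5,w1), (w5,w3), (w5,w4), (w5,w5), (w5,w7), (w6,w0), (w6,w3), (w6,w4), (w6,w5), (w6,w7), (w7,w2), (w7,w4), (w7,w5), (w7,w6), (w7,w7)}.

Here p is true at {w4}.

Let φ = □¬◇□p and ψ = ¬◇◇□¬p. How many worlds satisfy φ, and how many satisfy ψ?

8 and 0

For □¬◇□p:
w0: successors {w0, w1, w2, w4, w5, w6}; ¬◇□p there: w0:T, w1:T, w2:T, w4:T, w5:T, w6:T. ✓
w1: successors {w0, w1, w2, w4, w5, w6, w7}; ¬◇□p there: w0:T, w1:T, w2:T, w4:T, w5:T, w6:T, w7:T. ✓
w2: successors {w1, w2, w3, w4, w7}; ¬◇□p there: w1:T, w2:T, w3:T, w4:T, w7:T. ✓
w3: successors {w3, w4, w5, w6}; ¬◇□p there: w3:T, w4:T, w5:T, w6:T. ✓
w4: successors {w0, w1, w2, w3, w5, w6}; ¬◇□p there: w0:T, w1:T, w2:T, w3:T, w5:T, w6:T. ✓
w5: successors {w0, w1, w3, w4, w5, w7}; ¬◇□p there: w0:T, w1:T, w3:T, w4:T, w5:T, w7:T. ✓
w6: successors {w0, w3, w4, w5, w7}; ¬◇□p there: w0:T, w3:T, w4:T, w5:T, w7:T. ✓
w7: successors {w2, w4, w5, w6, w7}; ¬◇□p there: w2:T, w4:T, w5:T, w6:T, w7:T. ✓
— 8 worlds.
For ¬◇◇□¬p:
w0: ◇◇□¬p is T. ✗
w1: ◇◇□¬p is T. ✗
w2: ◇◇□¬p is T. ✗
w3: ◇◇□¬p is T. ✗
w4: ◇◇□¬p is T. ✗
w5: ◇◇□¬p is T. ✗
w6: ◇◇□¬p is T. ✗
w7: ◇◇□¬p is T. ✗
— 0 worlds.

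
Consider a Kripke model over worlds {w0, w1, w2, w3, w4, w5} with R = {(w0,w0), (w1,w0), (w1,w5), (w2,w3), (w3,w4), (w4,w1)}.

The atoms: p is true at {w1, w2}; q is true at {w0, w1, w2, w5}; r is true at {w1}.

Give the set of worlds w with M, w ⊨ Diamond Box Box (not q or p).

w0: successors {w0}; Box Box (not q or p) there: w0:F. ✗
w1: successors {w0, w5}; Box Box (not q or p) there: w0:F, w5:T. ✓
w2: successors {w3}; Box Box (not q or p) there: w3:T. ✓
w3: successors {w4}; Box Box (not q or p) there: w4:F. ✗
w4: successors {w1}; Box Box (not q or p) there: w1:F. ✗
w5: no successors, so Diamond Box Box (not q or p) fails. ✗

{w1, w2}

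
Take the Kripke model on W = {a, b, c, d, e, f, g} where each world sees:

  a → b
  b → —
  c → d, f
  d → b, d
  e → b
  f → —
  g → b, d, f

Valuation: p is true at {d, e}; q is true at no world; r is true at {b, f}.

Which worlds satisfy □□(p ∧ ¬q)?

a: successors {b}; □(p ∧ ¬q) there: b:T. ✓
b: no successors, so □□(p ∧ ¬q) holds vacuously. ✓
c: successors {d, f}; □(p ∧ ¬q) there: d:F, f:T. ✗
d: successors {b, d}; □(p ∧ ¬q) there: b:T, d:F. ✗
e: successors {b}; □(p ∧ ¬q) there: b:T. ✓
f: no successors, so □□(p ∧ ¬q) holds vacuously. ✓
g: successors {b, d, f}; □(p ∧ ¬q) there: b:T, d:F, f:T. ✗

{a, b, e, f}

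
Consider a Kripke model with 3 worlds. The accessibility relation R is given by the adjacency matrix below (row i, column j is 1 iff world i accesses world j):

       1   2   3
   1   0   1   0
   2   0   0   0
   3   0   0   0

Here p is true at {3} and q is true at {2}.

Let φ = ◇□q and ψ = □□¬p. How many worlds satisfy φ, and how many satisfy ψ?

1 and 3

For ◇□q:
1: successors {2}; □q there: 2:T. ✓
2: no successors, so ◇□q fails. ✗
3: no successors, so ◇□q fails. ✗
— 1 world.
For □□¬p:
1: successors {2}; □¬p there: 2:T. ✓
2: no successors, so □□¬p holds vacuously. ✓
3: no successors, so □□¬p holds vacuously. ✓
— 3 worlds.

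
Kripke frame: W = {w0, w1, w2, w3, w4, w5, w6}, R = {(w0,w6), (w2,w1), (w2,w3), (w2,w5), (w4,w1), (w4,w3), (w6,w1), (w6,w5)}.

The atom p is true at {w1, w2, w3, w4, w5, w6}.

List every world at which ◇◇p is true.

w0: successors {w6}; ◇p there: w6:T. ✓
w1: no successors, so ◇◇p fails. ✗
w2: successors {w1, w3, w5}; ◇p there: w1:F, w3:F, w5:F. ✗
w3: no successors, so ◇◇p fails. ✗
w4: successors {w1, w3}; ◇p there: w1:F, w3:F. ✗
w5: no successors, so ◇◇p fails. ✗
w6: successors {w1, w5}; ◇p there: w1:F, w5:F. ✗

{w0}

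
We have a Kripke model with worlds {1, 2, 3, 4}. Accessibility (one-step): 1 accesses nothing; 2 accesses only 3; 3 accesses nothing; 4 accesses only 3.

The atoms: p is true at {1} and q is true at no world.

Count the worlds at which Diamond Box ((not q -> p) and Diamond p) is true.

1: no successors, so Diamond Box ((not q -> p) and Diamond p) fails. ✗
2: successors {3}; Box ((not q -> p) and Diamond p) there: 3:T. ✓
3: no successors, so Diamond Box ((not q -> p) and Diamond p) fails. ✗
4: successors {3}; Box ((not q -> p) and Diamond p) there: 3:T. ✓
Satisfying worlds: {2, 4}.

2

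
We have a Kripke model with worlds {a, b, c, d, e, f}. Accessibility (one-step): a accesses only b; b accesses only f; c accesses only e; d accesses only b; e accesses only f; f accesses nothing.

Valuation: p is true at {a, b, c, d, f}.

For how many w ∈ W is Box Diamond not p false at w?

5

a: successors {b}; Diamond not p there: b:F. ✗
b: successors {f}; Diamond not p there: f:F. ✗
c: successors {e}; Diamond not p there: e:F. ✗
d: successors {b}; Diamond not p there: b:F. ✗
e: successors {f}; Diamond not p there: f:F. ✗
f: no successors, so Box Diamond not p holds vacuously. ✓
Satisfying worlds: {f}.
So Box Diamond not p fails at the other 5 worlds.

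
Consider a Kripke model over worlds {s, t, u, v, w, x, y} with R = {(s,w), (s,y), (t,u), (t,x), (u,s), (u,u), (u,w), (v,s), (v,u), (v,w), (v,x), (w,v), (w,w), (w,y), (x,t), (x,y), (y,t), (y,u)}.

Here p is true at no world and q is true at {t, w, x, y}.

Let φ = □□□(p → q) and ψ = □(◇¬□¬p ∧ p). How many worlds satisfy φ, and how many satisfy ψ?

7 and 0

For □□□(p → q):
s: successors {w, y}; □□(p → q) there: w:T, y:T. ✓
t: successors {u, x}; □□(p → q) there: u:T, x:T. ✓
u: successors {s, u, w}; □□(p → q) there: s:T, u:T, w:T. ✓
v: successors {s, u, w, x}; □□(p → q) there: s:T, u:T, w:T, x:T. ✓
w: successors {v, w, y}; □□(p → q) there: v:T, w:T, y:T. ✓
x: successors {t, y}; □□(p → q) there: t:T, y:T. ✓
y: successors {t, u}; □□(p → q) there: t:T, u:T. ✓
— 7 worlds.
For □(◇¬□¬p ∧ p):
s: successors {w, y}; ◇¬□¬p ∧ p there: w:F, y:F. ✗
t: successors {u, x}; ◇¬□¬p ∧ p there: u:F, x:F. ✗
u: successors {s, u, w}; ◇¬□¬p ∧ p there: s:F, u:F, w:F. ✗
v: successors {s, u, w, x}; ◇¬□¬p ∧ p there: s:F, u:F, w:F, x:F. ✗
w: successors {v, w, y}; ◇¬□¬p ∧ p there: v:F, w:F, y:F. ✗
x: successors {t, y}; ◇¬□¬p ∧ p there: t:F, y:F. ✗
y: successors {t, u}; ◇¬□¬p ∧ p there: t:F, u:F. ✗
— 0 worlds.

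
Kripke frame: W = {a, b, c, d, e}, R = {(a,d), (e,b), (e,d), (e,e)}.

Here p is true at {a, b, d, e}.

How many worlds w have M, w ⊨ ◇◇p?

a: successors {d}; ◇p there: d:F. ✗
b: no successors, so ◇◇p fails. ✗
c: no successors, so ◇◇p fails. ✗
d: no successors, so ◇◇p fails. ✗
e: successors {b, d, e}; ◇p there: b:F, d:F, e:T. ✓
Satisfying worlds: {e}.

1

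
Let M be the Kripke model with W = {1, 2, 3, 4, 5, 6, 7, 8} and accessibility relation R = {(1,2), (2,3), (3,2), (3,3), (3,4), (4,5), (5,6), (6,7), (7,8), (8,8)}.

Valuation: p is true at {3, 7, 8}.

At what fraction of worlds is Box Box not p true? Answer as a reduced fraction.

1/8

1: successors {2}; Box not p there: 2:F. ✗
2: successors {3}; Box not p there: 3:F. ✗
3: successors {2, 3, 4}; Box not p there: 2:F, 3:F, 4:T. ✗
4: successors {5}; Box not p there: 5:T. ✓
5: successors {6}; Box not p there: 6:F. ✗
6: successors {7}; Box not p there: 7:F. ✗
7: successors {8}; Box not p there: 8:F. ✗
8: successors {8}; Box not p there: 8:F. ✗
That's 1 of 8 worlds, so 1/8.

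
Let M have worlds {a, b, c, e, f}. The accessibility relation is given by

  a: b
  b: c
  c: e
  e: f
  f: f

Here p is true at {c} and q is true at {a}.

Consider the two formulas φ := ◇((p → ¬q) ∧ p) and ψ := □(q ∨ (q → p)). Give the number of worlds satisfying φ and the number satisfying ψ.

1 and 5

For ◇((p → ¬q) ∧ p):
a: successors {b}; (p → ¬q) ∧ p there: b:F. ✗
b: successors {c}; (p → ¬q) ∧ p there: c:T. ✓
c: successors {e}; (p → ¬q) ∧ p there: e:F. ✗
e: successors {f}; (p → ¬q) ∧ p there: f:F. ✗
f: successors {f}; (p → ¬q) ∧ p there: f:F. ✗
— 1 world.
For □(q ∨ (q → p)):
a: successors {b}; q ∨ (q → p) there: b:T. ✓
b: successors {c}; q ∨ (q → p) there: c:T. ✓
c: successors {e}; q ∨ (q → p) there: e:T. ✓
e: successors {f}; q ∨ (q → p) there: f:T. ✓
f: successors {f}; q ∨ (q → p) there: f:T. ✓
— 5 worlds.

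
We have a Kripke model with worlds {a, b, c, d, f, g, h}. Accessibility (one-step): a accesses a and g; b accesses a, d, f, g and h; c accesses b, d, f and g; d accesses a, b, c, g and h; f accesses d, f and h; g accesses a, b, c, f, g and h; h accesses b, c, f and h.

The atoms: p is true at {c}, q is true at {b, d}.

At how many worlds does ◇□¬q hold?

a: successors {a, g}; □¬q there: a:T, g:F. ✓
b: successors {a, d, f, g, h}; □¬q there: a:T, d:F, f:F, g:F, h:F. ✓
c: successors {b, d, f, g}; □¬q there: b:F, d:F, f:F, g:F. ✗
d: successors {a, b, c, g, h}; □¬q there: a:T, b:F, c:F, g:F, h:F. ✓
f: successors {d, f, h}; □¬q there: d:F, f:F, h:F. ✗
g: successors {a, b, c, f, g, h}; □¬q there: a:T, b:F, c:F, f:F, g:F, h:F. ✓
h: successors {b, c, f, h}; □¬q there: b:F, c:F, f:F, h:F. ✗
Satisfying worlds: {a, b, d, g}.

4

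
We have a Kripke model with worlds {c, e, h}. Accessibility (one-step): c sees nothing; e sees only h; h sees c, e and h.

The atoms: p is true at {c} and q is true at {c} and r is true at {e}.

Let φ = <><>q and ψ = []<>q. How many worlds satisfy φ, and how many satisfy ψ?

2 and 2

For <><>q:
c: no successors, so <><>q fails. ✗
e: successors {h}; <>q there: h:T. ✓
h: successors {c, e, h}; <>q there: c:F, e:F, h:T. ✓
— 2 worlds.
For []<>q:
c: no successors, so []<>q holds vacuously. ✓
e: successors {h}; <>q there: h:T. ✓
h: successors {c, e, h}; <>q there: c:F, e:F, h:T. ✗
— 2 worlds.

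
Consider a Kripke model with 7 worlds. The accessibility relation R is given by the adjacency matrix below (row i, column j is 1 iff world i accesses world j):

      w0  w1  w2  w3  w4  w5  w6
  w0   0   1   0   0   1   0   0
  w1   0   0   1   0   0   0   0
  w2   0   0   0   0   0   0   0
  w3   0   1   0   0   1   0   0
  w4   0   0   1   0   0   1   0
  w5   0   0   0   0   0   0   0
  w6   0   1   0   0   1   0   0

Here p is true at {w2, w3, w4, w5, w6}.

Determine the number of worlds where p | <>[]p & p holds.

5

w0: p is F, <>[]p & p is F. ✗
w1: p is F, <>[]p & p is F. ✗
w2: p is T, <>[]p & p is F. ✓
w3: p is T, <>[]p & p is T. ✓
w4: p is T, <>[]p & p is T. ✓
w5: p is T, <>[]p & p is F. ✓
w6: p is T, <>[]p & p is T. ✓
Satisfying worlds: {w2, w3, w4, w5, w6}.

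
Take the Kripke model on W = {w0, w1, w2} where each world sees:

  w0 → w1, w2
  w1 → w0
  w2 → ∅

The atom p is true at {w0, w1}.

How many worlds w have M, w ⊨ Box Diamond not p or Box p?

w0: Box Diamond not p is F, Box p is F. ✗
w1: Box Diamond not p is T, Box p is T. ✓
w2: Box Diamond not p is T, Box p is T. ✓
Satisfying worlds: {w1, w2}.

2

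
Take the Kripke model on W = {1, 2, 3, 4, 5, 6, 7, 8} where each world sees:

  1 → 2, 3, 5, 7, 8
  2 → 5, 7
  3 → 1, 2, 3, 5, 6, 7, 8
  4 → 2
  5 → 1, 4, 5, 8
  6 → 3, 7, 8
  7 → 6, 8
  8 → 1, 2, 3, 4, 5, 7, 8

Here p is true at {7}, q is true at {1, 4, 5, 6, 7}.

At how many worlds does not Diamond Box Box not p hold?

1: Diamond Box Box not p is T. ✗
2: Diamond Box Box not p is F. ✓
3: Diamond Box Box not p is T. ✗
4: Diamond Box Box not p is T. ✗
5: Diamond Box Box not p is F. ✓
6: Diamond Box Box not p is F. ✓
7: Diamond Box Box not p is F. ✓
8: Diamond Box Box not p is T. ✗
Satisfying worlds: {2, 5, 6, 7}.

4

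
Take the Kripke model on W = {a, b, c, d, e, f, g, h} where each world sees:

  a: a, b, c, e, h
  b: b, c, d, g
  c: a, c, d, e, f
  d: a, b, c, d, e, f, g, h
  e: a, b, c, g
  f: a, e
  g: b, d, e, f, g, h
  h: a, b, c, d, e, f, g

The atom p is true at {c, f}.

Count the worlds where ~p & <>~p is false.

2

a: ~p is T, <>~p is T. ✓
b: ~p is T, <>~p is T. ✓
c: ~p is F, <>~p is T. ✗
d: ~p is T, <>~p is T. ✓
e: ~p is T, <>~p is T. ✓
f: ~p is F, <>~p is T. ✗
g: ~p is T, <>~p is T. ✓
h: ~p is T, <>~p is T. ✓
Satisfying worlds: {a, b, d, e, g, h}.
So ~p & <>~p fails at the other 2 worlds.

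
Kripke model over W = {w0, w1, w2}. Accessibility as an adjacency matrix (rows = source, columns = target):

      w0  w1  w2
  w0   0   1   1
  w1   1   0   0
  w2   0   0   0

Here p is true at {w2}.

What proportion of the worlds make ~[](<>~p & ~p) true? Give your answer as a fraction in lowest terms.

1/3

w0: [](<>~p & ~p) is F. ✓
w1: [](<>~p & ~p) is T. ✗
w2: [](<>~p & ~p) is T. ✗
That's 1 of 3 worlds, so 1/3.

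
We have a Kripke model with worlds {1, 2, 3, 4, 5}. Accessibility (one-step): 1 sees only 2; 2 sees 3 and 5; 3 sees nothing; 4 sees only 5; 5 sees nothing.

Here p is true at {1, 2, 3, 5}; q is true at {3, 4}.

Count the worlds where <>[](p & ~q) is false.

3

1: successors {2}; [](p & ~q) there: 2:F. ✗
2: successors {3, 5}; [](p & ~q) there: 3:T, 5:T. ✓
3: no successors, so <>[](p & ~q) fails. ✗
4: successors {5}; [](p & ~q) there: 5:T. ✓
5: no successors, so <>[](p & ~q) fails. ✗
Satisfying worlds: {2, 4}.
So <>[](p & ~q) fails at the other 3 worlds.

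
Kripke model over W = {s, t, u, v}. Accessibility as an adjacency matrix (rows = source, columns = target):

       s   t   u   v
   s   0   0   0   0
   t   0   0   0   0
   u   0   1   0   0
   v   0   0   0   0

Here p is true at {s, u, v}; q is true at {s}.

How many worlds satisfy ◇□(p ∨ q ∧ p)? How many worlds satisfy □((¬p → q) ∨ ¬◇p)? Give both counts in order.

For ◇□(p ∨ q ∧ p):
s: no successors, so ◇□(p ∨ q ∧ p) fails. ✗
t: no successors, so ◇□(p ∨ q ∧ p) fails. ✗
u: successors {t}; □(p ∨ q ∧ p) there: t:T. ✓
v: no successors, so ◇□(p ∨ q ∧ p) fails. ✗
— 1 world.
For □((¬p → q) ∨ ¬◇p):
s: no successors, so □((¬p → q) ∨ ¬◇p) holds vacuously. ✓
t: no successors, so □((¬p → q) ∨ ¬◇p) holds vacuously. ✓
u: successors {t}; (¬p → q) ∨ ¬◇p there: t:T. ✓
v: no successors, so □((¬p → q) ∨ ¬◇p) holds vacuously. ✓
— 4 worlds.

1 and 4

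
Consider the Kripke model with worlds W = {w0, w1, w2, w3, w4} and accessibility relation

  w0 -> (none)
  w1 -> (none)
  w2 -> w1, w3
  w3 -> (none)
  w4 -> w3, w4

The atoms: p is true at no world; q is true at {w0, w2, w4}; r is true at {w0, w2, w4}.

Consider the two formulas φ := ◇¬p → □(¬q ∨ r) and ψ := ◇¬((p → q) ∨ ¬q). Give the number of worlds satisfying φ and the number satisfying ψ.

5 and 0

For ◇¬p → □(¬q ∨ r):
w0: ◇¬p is F, □(¬q ∨ r) is T. ✓
w1: ◇¬p is F, □(¬q ∨ r) is T. ✓
w2: ◇¬p is T, □(¬q ∨ r) is T. ✓
w3: ◇¬p is F, □(¬q ∨ r) is T. ✓
w4: ◇¬p is T, □(¬q ∨ r) is T. ✓
— 5 worlds.
For ◇¬((p → q) ∨ ¬q):
w0: no successors, so ◇¬((p → q) ∨ ¬q) fails. ✗
w1: no successors, so ◇¬((p → q) ∨ ¬q) fails. ✗
w2: successors {w1, w3}; ¬((p → q) ∨ ¬q) there: w1:F, w3:F. ✗
w3: no successors, so ◇¬((p → q) ∨ ¬q) fails. ✗
w4: successors {w3, w4}; ¬((p → q) ∨ ¬q) there: w3:F, w4:F. ✗
— 0 worlds.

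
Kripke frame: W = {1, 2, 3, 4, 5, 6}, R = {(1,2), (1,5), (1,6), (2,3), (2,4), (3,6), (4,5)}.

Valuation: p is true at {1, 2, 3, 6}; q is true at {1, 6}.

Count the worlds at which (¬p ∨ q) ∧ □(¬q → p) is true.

2

1: ¬p ∨ q is T, □(¬q → p) is F. ✗
2: ¬p ∨ q is F, □(¬q → p) is F. ✗
3: ¬p ∨ q is F, □(¬q → p) is T. ✗
4: ¬p ∨ q is T, □(¬q → p) is F. ✗
5: ¬p ∨ q is T, □(¬q → p) is T. ✓
6: ¬p ∨ q is T, □(¬q → p) is T. ✓
Satisfying worlds: {5, 6}.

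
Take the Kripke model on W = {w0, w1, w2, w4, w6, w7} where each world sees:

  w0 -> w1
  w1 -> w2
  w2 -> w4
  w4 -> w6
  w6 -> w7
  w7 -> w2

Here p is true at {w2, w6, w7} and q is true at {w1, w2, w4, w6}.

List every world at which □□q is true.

w0: successors {w1}; □q there: w1:T. ✓
w1: successors {w2}; □q there: w2:T. ✓
w2: successors {w4}; □q there: w4:T. ✓
w4: successors {w6}; □q there: w6:F. ✗
w6: successors {w7}; □q there: w7:T. ✓
w7: successors {w2}; □q there: w2:T. ✓

{w0, w1, w2, w6, w7}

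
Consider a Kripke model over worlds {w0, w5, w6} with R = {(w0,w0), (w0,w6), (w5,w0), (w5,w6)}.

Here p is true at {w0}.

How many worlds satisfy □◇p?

w0: successors {w0, w6}; ◇p there: w0:T, w6:F. ✗
w5: successors {w0, w6}; ◇p there: w0:T, w6:F. ✗
w6: no successors, so □◇p holds vacuously. ✓
Satisfying worlds: {w6}.

1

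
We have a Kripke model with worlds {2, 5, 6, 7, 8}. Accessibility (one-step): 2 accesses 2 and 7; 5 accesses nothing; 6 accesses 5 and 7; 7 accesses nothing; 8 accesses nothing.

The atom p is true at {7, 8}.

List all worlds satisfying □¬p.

{5, 7, 8}

2: successors {2, 7}; ¬p there: 2:T, 7:F. ✗
5: no successors, so □¬p holds vacuously. ✓
6: successors {5, 7}; ¬p there: 5:T, 7:F. ✗
7: no successors, so □¬p holds vacuously. ✓
8: no successors, so □¬p holds vacuously. ✓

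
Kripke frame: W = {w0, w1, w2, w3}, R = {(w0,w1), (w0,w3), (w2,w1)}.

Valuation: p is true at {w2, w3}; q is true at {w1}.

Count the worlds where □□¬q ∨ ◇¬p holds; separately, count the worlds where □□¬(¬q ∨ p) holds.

For □□¬q ∨ ◇¬p:
w0: □□¬q is T, ◇¬p is T. ✓
w1: □□¬q is T, ◇¬p is F. ✓
w2: □□¬q is T, ◇¬p is T. ✓
w3: □□¬q is T, ◇¬p is F. ✓
— 4 worlds.
For □□¬(¬q ∨ p):
w0: successors {w1, w3}; □¬(¬q ∨ p) there: w1:T, w3:T. ✓
w1: no successors, so □□¬(¬q ∨ p) holds vacuously. ✓
w2: successors {w1}; □¬(¬q ∨ p) there: w1:T. ✓
w3: no successors, so □□¬(¬q ∨ p) holds vacuously. ✓
— 4 worlds.

4 and 4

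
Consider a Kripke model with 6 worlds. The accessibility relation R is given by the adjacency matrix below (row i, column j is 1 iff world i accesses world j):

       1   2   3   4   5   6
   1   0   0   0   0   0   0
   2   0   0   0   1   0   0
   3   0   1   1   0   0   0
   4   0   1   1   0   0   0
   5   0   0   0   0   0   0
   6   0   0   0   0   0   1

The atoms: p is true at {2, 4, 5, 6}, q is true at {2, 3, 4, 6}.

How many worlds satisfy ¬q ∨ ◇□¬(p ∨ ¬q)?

2

1: ¬q is T, ◇□¬(p ∨ ¬q) is F. ✓
2: ¬q is F, ◇□¬(p ∨ ¬q) is F. ✗
3: ¬q is F, ◇□¬(p ∨ ¬q) is F. ✗
4: ¬q is F, ◇□¬(p ∨ ¬q) is F. ✗
5: ¬q is T, ◇□¬(p ∨ ¬q) is F. ✓
6: ¬q is F, ◇□¬(p ∨ ¬q) is F. ✗
Satisfying worlds: {1, 5}.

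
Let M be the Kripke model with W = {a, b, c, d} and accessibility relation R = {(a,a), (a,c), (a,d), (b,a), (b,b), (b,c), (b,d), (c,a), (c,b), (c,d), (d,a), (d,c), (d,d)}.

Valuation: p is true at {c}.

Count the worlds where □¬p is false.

3

a: successors {a, c, d}; ¬p there: a:T, c:F, d:T. ✗
b: successors {a, b, c, d}; ¬p there: a:T, b:T, c:F, d:T. ✗
c: successors {a, b, d}; ¬p there: a:T, b:T, d:T. ✓
d: successors {a, c, d}; ¬p there: a:T, c:F, d:T. ✗
Satisfying worlds: {c}.
So □¬p fails at the other 3 worlds.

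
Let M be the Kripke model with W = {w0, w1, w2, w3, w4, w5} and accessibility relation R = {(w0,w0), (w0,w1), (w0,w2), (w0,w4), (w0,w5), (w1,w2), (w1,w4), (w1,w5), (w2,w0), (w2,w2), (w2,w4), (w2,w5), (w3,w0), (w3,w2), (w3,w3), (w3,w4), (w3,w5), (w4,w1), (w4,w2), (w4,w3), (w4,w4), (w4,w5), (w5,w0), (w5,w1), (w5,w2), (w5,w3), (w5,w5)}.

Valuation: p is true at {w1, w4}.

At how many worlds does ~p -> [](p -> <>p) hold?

6

w0: ~p is T, [](p -> <>p) is T. ✓
w1: ~p is F, [](p -> <>p) is T. ✓
w2: ~p is T, [](p -> <>p) is T. ✓
w3: ~p is T, [](p -> <>p) is T. ✓
w4: ~p is F, [](p -> <>p) is T. ✓
w5: ~p is T, [](p -> <>p) is T. ✓
Satisfying worlds: {w0, w1, w2, w3, w4, w5}.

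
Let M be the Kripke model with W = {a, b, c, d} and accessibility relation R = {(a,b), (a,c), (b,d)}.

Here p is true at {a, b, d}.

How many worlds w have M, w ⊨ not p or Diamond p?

a: not p is F, Diamond p is T. ✓
b: not p is F, Diamond p is T. ✓
c: not p is T, Diamond p is F. ✓
d: not p is F, Diamond p is F. ✗
Satisfying worlds: {a, b, c}.

3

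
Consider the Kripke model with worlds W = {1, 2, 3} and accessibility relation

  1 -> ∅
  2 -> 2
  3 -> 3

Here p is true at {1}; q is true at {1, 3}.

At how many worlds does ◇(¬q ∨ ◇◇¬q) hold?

1: no successors, so ◇(¬q ∨ ◇◇¬q) fails. ✗
2: successors {2}; ¬q ∨ ◇◇¬q there: 2:T. ✓
3: successors {3}; ¬q ∨ ◇◇¬q there: 3:F. ✗
Satisfying worlds: {2}.

1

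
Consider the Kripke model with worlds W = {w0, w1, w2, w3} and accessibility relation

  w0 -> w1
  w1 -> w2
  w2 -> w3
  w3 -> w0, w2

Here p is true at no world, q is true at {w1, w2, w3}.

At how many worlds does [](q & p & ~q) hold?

w0: successors {w1}; q & p & ~q there: w1:F. ✗
w1: successors {w2}; q & p & ~q there: w2:F. ✗
w2: successors {w3}; q & p & ~q there: w3:F. ✗
w3: successors {w0, w2}; q & p & ~q there: w0:F, w2:F. ✗
Satisfying worlds: ∅.

0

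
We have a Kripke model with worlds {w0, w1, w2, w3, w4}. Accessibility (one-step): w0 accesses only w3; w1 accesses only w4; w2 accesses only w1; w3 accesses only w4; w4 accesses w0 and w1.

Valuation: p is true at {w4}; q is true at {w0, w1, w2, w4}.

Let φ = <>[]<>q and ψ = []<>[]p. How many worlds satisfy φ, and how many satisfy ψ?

For <>[]<>q:
w0: successors {w3}; []<>q there: w3:T. ✓
w1: successors {w4}; []<>q there: w4:F. ✗
w2: successors {w1}; []<>q there: w1:T. ✓
w3: successors {w4}; []<>q there: w4:F. ✗
w4: successors {w0, w1}; []<>q there: w0:T, w1:T. ✓
— 3 worlds.
For []<>[]p:
w0: successors {w3}; <>[]p there: w3:F. ✗
w1: successors {w4}; <>[]p there: w4:T. ✓
w2: successors {w1}; <>[]p there: w1:F. ✗
w3: successors {w4}; <>[]p there: w4:T. ✓
w4: successors {w0, w1}; <>[]p there: w0:T, w1:F. ✗
— 2 worlds.

3 and 2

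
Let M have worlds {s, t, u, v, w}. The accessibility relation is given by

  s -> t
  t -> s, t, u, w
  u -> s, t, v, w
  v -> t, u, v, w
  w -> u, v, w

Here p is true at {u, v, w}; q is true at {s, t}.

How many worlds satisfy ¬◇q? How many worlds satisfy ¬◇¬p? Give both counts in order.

1 and 1

For ¬◇q:
s: ◇q is T. ✗
t: ◇q is T. ✗
u: ◇q is T. ✗
v: ◇q is T. ✗
w: ◇q is F. ✓
— 1 world.
For ¬◇¬p:
s: ◇¬p is T. ✗
t: ◇¬p is T. ✗
u: ◇¬p is T. ✗
v: ◇¬p is T. ✗
w: ◇¬p is F. ✓
— 1 world.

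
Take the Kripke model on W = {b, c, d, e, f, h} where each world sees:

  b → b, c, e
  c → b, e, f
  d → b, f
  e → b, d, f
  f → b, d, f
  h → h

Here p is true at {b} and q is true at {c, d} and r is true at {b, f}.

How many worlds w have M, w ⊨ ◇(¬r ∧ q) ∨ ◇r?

5

b: ◇(¬r ∧ q) is T, ◇r is T. ✓
c: ◇(¬r ∧ q) is F, ◇r is T. ✓
d: ◇(¬r ∧ q) is F, ◇r is T. ✓
e: ◇(¬r ∧ q) is T, ◇r is T. ✓
f: ◇(¬r ∧ q) is T, ◇r is T. ✓
h: ◇(¬r ∧ q) is F, ◇r is F. ✗
Satisfying worlds: {b, c, d, e, f}.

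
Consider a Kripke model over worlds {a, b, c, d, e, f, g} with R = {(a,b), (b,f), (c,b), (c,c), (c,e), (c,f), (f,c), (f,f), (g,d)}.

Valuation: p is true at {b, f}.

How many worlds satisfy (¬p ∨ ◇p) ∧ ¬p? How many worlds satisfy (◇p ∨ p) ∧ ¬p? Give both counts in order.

5 and 2

For (¬p ∨ ◇p) ∧ ¬p:
a: ¬p ∨ ◇p is T, ¬p is T. ✓
b: ¬p ∨ ◇p is T, ¬p is F. ✗
c: ¬p ∨ ◇p is T, ¬p is T. ✓
d: ¬p ∨ ◇p is T, ¬p is T. ✓
e: ¬p ∨ ◇p is T, ¬p is T. ✓
f: ¬p ∨ ◇p is T, ¬p is F. ✗
g: ¬p ∨ ◇p is T, ¬p is T. ✓
— 5 worlds.
For (◇p ∨ p) ∧ ¬p:
a: ◇p ∨ p is T, ¬p is T. ✓
b: ◇p ∨ p is T, ¬p is F. ✗
c: ◇p ∨ p is T, ¬p is T. ✓
d: ◇p ∨ p is F, ¬p is T. ✗
e: ◇p ∨ p is F, ¬p is T. ✗
f: ◇p ∨ p is T, ¬p is F. ✗
g: ◇p ∨ p is F, ¬p is T. ✗
— 2 worlds.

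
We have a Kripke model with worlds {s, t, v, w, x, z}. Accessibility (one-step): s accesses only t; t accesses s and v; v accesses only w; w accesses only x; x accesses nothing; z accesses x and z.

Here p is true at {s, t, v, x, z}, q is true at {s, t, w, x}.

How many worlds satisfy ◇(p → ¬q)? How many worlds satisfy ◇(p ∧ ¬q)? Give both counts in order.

For ◇(p → ¬q):
s: successors {t}; p → ¬q there: t:F. ✗
t: successors {s, v}; p → ¬q there: s:F, v:T. ✓
v: successors {w}; p → ¬q there: w:T. ✓
w: successors {x}; p → ¬q there: x:F. ✗
x: no successors, so ◇(p → ¬q) fails. ✗
z: successors {x, z}; p → ¬q there: x:F, z:T. ✓
— 3 worlds.
For ◇(p ∧ ¬q):
s: successors {t}; p ∧ ¬q there: t:F. ✗
t: successors {s, v}; p ∧ ¬q there: s:F, v:T. ✓
v: successors {w}; p ∧ ¬q there: w:F. ✗
w: successors {x}; p ∧ ¬q there: x:F. ✗
x: no successors, so ◇(p ∧ ¬q) fails. ✗
z: successors {x, z}; p ∧ ¬q there: x:F, z:T. ✓
— 2 worlds.

3 and 2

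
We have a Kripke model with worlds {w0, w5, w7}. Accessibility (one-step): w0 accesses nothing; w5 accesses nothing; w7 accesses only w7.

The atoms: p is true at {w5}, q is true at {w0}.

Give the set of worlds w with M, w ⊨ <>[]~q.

w0: no successors, so <>[]~q fails. ✗
w5: no successors, so <>[]~q fails. ✗
w7: successors {w7}; []~q there: w7:T. ✓

{w7}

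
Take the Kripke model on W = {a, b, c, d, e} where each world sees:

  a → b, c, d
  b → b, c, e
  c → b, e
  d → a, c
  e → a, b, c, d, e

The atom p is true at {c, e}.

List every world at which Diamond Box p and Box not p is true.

∅

a: Diamond Box p is F, Box not p is F. ✗
b: Diamond Box p is F, Box not p is F. ✗
c: Diamond Box p is F, Box not p is F. ✗
d: Diamond Box p is F, Box not p is F. ✗
e: Diamond Box p is F, Box not p is F. ✗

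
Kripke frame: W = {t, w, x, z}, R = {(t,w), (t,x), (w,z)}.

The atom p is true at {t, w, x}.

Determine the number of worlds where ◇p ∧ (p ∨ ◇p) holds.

1

t: ◇p is T, p ∨ ◇p is T. ✓
w: ◇p is F, p ∨ ◇p is T. ✗
x: ◇p is F, p ∨ ◇p is T. ✗
z: ◇p is F, p ∨ ◇p is F. ✗
Satisfying worlds: {t}.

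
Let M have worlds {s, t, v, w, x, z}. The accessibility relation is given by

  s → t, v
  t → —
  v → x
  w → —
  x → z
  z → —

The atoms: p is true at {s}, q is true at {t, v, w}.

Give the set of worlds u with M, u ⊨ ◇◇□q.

{v}

s: successors {t, v}; ◇□q there: t:F, v:F. ✗
t: no successors, so ◇◇□q fails. ✗
v: successors {x}; ◇□q there: x:T. ✓
w: no successors, so ◇◇□q fails. ✗
x: successors {z}; ◇□q there: z:F. ✗
z: no successors, so ◇◇□q fails. ✗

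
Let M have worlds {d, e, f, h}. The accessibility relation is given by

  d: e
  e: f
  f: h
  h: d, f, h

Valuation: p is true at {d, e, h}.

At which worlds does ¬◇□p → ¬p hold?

d: ¬◇□p is T, ¬p is F. ✗
e: ¬◇□p is F, ¬p is F. ✓
f: ¬◇□p is T, ¬p is T. ✓
h: ¬◇□p is F, ¬p is F. ✓

{e, f, h}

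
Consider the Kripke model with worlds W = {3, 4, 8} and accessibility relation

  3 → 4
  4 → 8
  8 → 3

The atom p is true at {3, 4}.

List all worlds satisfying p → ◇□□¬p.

3: p is T, ◇□□¬p is F. ✗
4: p is T, ◇□□¬p is F. ✗
8: p is F, ◇□□¬p is T. ✓

{8}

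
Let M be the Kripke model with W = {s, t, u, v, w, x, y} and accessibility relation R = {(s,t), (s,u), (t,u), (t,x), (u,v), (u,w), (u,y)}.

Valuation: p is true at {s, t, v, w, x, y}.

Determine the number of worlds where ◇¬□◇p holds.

s: successors {t, u}; ¬□◇p there: t:T, u:T. ✓
t: successors {u, x}; ¬□◇p there: u:T, x:F. ✓
u: successors {v, w, y}; ¬□◇p there: v:F, w:F, y:F. ✗
v: no successors, so ◇¬□◇p fails. ✗
w: no successors, so ◇¬□◇p fails. ✗
x: no successors, so ◇¬□◇p fails. ✗
y: no successors, so ◇¬□◇p fails. ✗
Satisfying worlds: {s, t}.

2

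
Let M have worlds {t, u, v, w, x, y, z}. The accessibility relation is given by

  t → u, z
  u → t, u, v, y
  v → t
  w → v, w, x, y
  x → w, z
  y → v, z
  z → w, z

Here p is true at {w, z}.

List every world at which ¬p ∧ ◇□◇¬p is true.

t: ¬p is T, ◇□◇¬p is T. ✓
u: ¬p is T, ◇□◇¬p is T. ✓
v: ¬p is T, ◇□◇¬p is F. ✗
w: ¬p is F, ◇□◇¬p is T. ✗
x: ¬p is T, ◇□◇¬p is F. ✗
y: ¬p is T, ◇□◇¬p is T. ✓
z: ¬p is F, ◇□◇¬p is F. ✗

{t, u, y}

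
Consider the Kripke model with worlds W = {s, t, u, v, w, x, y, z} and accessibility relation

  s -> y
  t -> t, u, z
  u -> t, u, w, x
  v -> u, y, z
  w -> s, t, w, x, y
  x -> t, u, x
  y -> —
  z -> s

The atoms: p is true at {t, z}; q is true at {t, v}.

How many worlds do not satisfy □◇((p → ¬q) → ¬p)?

s: successors {y}; ◇((p → ¬q) → ¬p) there: y:F. ✗
t: successors {t, u, z}; ◇((p → ¬q) → ¬p) there: t:T, u:T, z:T. ✓
u: successors {t, u, w, x}; ◇((p → ¬q) → ¬p) there: t:T, u:T, w:T, x:T. ✓
v: successors {u, y, z}; ◇((p → ¬q) → ¬p) there: u:T, y:F, z:T. ✗
w: successors {s, t, w, x, y}; ◇((p → ¬q) → ¬p) there: s:T, t:T, w:T, x:T, y:F. ✗
x: successors {t, u, x}; ◇((p → ¬q) → ¬p) there: t:T, u:T, x:T. ✓
y: no successors, so □◇((p → ¬q) → ¬p) holds vacuously. ✓
z: successors {s}; ◇((p → ¬q) → ¬p) there: s:T. ✓
Satisfying worlds: {t, u, x, y, z}.
So □◇((p → ¬q) → ¬p) fails at the other 3 worlds.

3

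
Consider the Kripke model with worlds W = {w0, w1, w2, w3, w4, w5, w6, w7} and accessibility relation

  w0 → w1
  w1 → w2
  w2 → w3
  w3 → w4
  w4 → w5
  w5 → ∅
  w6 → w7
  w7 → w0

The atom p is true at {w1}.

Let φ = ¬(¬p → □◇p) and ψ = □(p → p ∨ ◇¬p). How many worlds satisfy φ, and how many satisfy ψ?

For ¬(¬p → □◇p):
w0: ¬p → □◇p is F. ✓
w1: ¬p → □◇p is T. ✗
w2: ¬p → □◇p is F. ✓
w3: ¬p → □◇p is F. ✓
w4: ¬p → □◇p is F. ✓
w5: ¬p → □◇p is T. ✗
w6: ¬p → □◇p is F. ✓
w7: ¬p → □◇p is T. ✗
— 5 worlds.
For □(p → p ∨ ◇¬p):
w0: successors {w1}; p → p ∨ ◇¬p there: w1:T. ✓
w1: successors {w2}; p → p ∨ ◇¬p there: w2:T. ✓
w2: successors {w3}; p → p ∨ ◇¬p there: w3:T. ✓
w3: successors {w4}; p → p ∨ ◇¬p there: w4:T. ✓
w4: successors {w5}; p → p ∨ ◇¬p there: w5:T. ✓
w5: no successors, so □(p → p ∨ ◇¬p) holds vacuously. ✓
w6: successors {w7}; p → p ∨ ◇¬p there: w7:T. ✓
w7: successors {w0}; p → p ∨ ◇¬p there: w0:T. ✓
— 8 worlds.

5 and 8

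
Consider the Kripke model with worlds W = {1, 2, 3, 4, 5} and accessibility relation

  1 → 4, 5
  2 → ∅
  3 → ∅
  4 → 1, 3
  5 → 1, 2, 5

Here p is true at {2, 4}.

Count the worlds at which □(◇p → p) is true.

1: successors {4, 5}; ◇p → p there: 4:T, 5:F. ✗
2: no successors, so □(◇p → p) holds vacuously. ✓
3: no successors, so □(◇p → p) holds vacuously. ✓
4: successors {1, 3}; ◇p → p there: 1:F, 3:T. ✗
5: successors {1, 2, 5}; ◇p → p there: 1:F, 2:T, 5:F. ✗
Satisfying worlds: {2, 3}.

2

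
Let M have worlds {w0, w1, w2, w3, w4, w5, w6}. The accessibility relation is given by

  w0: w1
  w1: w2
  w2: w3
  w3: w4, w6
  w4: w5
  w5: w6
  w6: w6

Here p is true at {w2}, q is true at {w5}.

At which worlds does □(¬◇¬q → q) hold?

w0: successors {w1}; ¬◇¬q → q there: w1:T. ✓
w1: successors {w2}; ¬◇¬q → q there: w2:T. ✓
w2: successors {w3}; ¬◇¬q → q there: w3:T. ✓
w3: successors {w4, w6}; ¬◇¬q → q there: w4:F, w6:T. ✗
w4: successors {w5}; ¬◇¬q → q there: w5:T. ✓
w5: successors {w6}; ¬◇¬q → q there: w6:T. ✓
w6: successors {w6}; ¬◇¬q → q there: w6:T. ✓

{w0, w1, w2, w4, w5, w6}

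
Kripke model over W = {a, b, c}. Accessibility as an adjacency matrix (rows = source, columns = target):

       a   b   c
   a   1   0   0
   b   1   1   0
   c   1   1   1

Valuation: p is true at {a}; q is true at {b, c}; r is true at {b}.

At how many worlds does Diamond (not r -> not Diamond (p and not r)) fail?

1

a: successors {a}; not r -> not Diamond (p and not r) there: a:F. ✗
b: successors {a, b}; not r -> not Diamond (p and not r) there: a:F, b:T. ✓
c: successors {a, b, c}; not r -> not Diamond (p and not r) there: a:F, b:T, c:F. ✓
Satisfying worlds: {b, c}.
So Diamond (not r -> not Diamond (p and not r)) fails at the other 1 world.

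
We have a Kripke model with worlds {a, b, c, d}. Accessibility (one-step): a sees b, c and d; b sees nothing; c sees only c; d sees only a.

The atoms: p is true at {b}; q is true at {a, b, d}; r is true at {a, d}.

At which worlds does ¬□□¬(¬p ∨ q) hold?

{a, c, d}

a: □□¬(¬p ∨ q) is F. ✓
b: □□¬(¬p ∨ q) is T. ✗
c: □□¬(¬p ∨ q) is F. ✓
d: □□¬(¬p ∨ q) is F. ✓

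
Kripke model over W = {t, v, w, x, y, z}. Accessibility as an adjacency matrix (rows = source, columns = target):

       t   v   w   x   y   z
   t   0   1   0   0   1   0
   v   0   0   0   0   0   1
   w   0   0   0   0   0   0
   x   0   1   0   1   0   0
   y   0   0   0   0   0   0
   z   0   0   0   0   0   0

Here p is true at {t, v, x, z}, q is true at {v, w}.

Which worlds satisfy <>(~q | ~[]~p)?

{t, v, x}

t: successors {v, y}; ~q | ~[]~p there: v:T, y:T. ✓
v: successors {z}; ~q | ~[]~p there: z:T. ✓
w: no successors, so <>(~q | ~[]~p) fails. ✗
x: successors {v, x}; ~q | ~[]~p there: v:T, x:T. ✓
y: no successors, so <>(~q | ~[]~p) fails. ✗
z: no successors, so <>(~q | ~[]~p) fails. ✗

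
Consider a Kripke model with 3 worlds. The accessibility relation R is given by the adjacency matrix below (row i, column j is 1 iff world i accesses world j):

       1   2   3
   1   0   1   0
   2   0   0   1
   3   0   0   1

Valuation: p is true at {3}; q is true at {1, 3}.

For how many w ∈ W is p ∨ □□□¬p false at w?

1: p is F, □□□¬p is F. ✗
2: p is F, □□□¬p is F. ✗
3: p is T, □□□¬p is F. ✓
Satisfying worlds: {3}.
So p ∨ □□□¬p fails at the other 2 worlds.

2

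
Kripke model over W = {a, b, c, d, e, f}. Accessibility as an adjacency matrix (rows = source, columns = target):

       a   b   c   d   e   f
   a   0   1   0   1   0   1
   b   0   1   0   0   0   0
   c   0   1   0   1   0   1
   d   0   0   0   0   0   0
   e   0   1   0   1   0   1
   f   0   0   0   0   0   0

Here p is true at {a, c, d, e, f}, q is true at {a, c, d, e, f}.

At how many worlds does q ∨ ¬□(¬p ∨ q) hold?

a: q is T, ¬□(¬p ∨ q) is F. ✓
b: q is F, ¬□(¬p ∨ q) is F. ✗
c: q is T, ¬□(¬p ∨ q) is F. ✓
d: q is T, ¬□(¬p ∨ q) is F. ✓
e: q is T, ¬□(¬p ∨ q) is F. ✓
f: q is T, ¬□(¬p ∨ q) is F. ✓
Satisfying worlds: {a, c, d, e, f}.

5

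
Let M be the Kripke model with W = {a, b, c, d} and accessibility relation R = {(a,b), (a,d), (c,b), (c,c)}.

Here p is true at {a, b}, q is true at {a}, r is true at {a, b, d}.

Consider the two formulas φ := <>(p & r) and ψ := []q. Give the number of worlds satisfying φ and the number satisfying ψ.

2 and 2

For <>(p & r):
a: successors {b, d}; p & r there: b:T, d:F. ✓
b: no successors, so <>(p & r) fails. ✗
c: successors {b, c}; p & r there: b:T, c:F. ✓
d: no successors, so <>(p & r) fails. ✗
— 2 worlds.
For []q:
a: successors {b, d}; q there: b:F, d:F. ✗
b: no successors, so []q holds vacuously. ✓
c: successors {b, c}; q there: b:F, c:F. ✗
d: no successors, so []q holds vacuously. ✓
— 2 worlds.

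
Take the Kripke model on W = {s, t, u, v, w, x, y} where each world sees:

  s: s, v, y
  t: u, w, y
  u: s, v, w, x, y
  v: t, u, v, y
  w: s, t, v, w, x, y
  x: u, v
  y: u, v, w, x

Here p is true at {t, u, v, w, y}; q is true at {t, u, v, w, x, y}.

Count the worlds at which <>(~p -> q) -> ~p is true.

2

s: <>(~p -> q) is T, ~p is T. ✓
t: <>(~p -> q) is T, ~p is F. ✗
u: <>(~p -> q) is T, ~p is F. ✗
v: <>(~p -> q) is T, ~p is F. ✗
w: <>(~p -> q) is T, ~p is F. ✗
x: <>(~p -> q) is T, ~p is T. ✓
y: <>(~p -> q) is T, ~p is F. ✗
Satisfying worlds: {s, x}.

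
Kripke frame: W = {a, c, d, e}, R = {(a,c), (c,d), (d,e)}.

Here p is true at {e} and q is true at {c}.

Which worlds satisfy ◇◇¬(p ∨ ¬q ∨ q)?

∅

a: successors {c}; ◇¬(p ∨ ¬q ∨ q) there: c:F. ✗
c: successors {d}; ◇¬(p ∨ ¬q ∨ q) there: d:F. ✗
d: successors {e}; ◇¬(p ∨ ¬q ∨ q) there: e:F. ✗
e: no successors, so ◇◇¬(p ∨ ¬q ∨ q) fails. ✗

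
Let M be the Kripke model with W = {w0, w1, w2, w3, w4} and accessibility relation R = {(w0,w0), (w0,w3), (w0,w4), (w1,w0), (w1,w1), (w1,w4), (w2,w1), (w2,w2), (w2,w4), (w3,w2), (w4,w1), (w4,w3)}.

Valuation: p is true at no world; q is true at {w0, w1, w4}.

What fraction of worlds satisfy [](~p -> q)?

w0: successors {w0, w3, w4}; ~p -> q there: w0:T, w3:F, w4:T. ✗
w1: successors {w0, w1, w4}; ~p -> q there: w0:T, w1:T, w4:T. ✓
w2: successors {w1, w2, w4}; ~p -> q there: w1:T, w2:F, w4:T. ✗
w3: successors {w2}; ~p -> q there: w2:F. ✗
w4: successors {w1, w3}; ~p -> q there: w1:T, w3:F. ✗
That's 1 of 5 worlds, so 1/5.

1/5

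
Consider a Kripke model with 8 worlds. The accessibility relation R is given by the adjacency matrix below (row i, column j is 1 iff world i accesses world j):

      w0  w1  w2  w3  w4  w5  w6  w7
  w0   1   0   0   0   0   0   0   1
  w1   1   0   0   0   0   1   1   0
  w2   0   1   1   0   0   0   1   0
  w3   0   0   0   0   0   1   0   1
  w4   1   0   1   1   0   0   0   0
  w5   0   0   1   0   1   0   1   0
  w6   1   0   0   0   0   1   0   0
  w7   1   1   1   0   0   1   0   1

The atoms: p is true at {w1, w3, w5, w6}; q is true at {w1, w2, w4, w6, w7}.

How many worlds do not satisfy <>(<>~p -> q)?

w0: successors {w0, w7}; <>~p -> q there: w0:F, w7:T. ✓
w1: successors {w0, w5, w6}; <>~p -> q there: w0:F, w5:F, w6:T. ✓
w2: successors {w1, w2, w6}; <>~p -> q there: w1:T, w2:T, w6:T. ✓
w3: successors {w5, w7}; <>~p -> q there: w5:F, w7:T. ✓
w4: successors {w0, w2, w3}; <>~p -> q there: w0:F, w2:T, w3:F. ✓
w5: successors {w2, w4, w6}; <>~p -> q there: w2:T, w4:T, w6:T. ✓
w6: successors {w0, w5}; <>~p -> q there: w0:F, w5:F. ✗
w7: successors {w0, w1, w2, w5, w7}; <>~p -> q there: w0:F, w1:T, w2:T, w5:F, w7:T. ✓
Satisfying worlds: {w0, w1, w2, w3, w4, w5, w7}.
So <>(<>~p -> q) fails at the other 1 world.

1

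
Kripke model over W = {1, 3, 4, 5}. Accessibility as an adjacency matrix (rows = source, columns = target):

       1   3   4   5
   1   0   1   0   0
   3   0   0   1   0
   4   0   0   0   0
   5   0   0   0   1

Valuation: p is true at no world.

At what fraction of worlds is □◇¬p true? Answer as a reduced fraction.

1: successors {3}; ◇¬p there: 3:T. ✓
3: successors {4}; ◇¬p there: 4:F. ✗
4: no successors, so □◇¬p holds vacuously. ✓
5: successors {5}; ◇¬p there: 5:T. ✓
That's 3 of 4 worlds, so 3/4.

3/4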